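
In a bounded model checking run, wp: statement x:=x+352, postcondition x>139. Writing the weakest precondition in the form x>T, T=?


Formula: wp(x:=E, P) = P[E/x] (substitute E for x in postcondition)
Step 1: Postcondition: x>139
Step 2: Substitute x+352 for x: x+352>139
Step 3: Solve for x: x > 139-352 = -213

-213


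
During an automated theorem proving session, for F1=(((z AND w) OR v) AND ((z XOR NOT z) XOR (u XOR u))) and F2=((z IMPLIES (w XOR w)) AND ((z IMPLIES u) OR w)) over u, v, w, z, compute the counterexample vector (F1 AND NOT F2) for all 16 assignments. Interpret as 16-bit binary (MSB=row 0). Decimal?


F1 = (((z AND w) OR v) AND ((z XOR NOT z) XOR (u XOR u)))
F2 = ((z IMPLIES (w XOR w)) AND ((z IMPLIES u) OR w))
Counterexample to F1=>F2 is where F1=1 and F2=0.
Evaluate each row (bits = u,v,w,z, MSB first):
  row 0 [0000]: F1=0 F2=1 -> F1&~F2 -> 0
  row 1 [0001]: F1=0 F2=0 -> F1&~F2 -> 0
  row 2 [0010]: F1=0 F2=1 -> F1&~F2 -> 0
  row 3 [0011]: F1=1 F2=0 -> F1&~F2 -> 1
  row 4 [0100]: F1=1 F2=1 -> F1&~F2 -> 0
  row 5 [0101]: F1=1 F2=0 -> F1&~F2 -> 1
  row 6 [0110]: F1=1 F2=1 -> F1&~F2 -> 0
  row 7 [0111]: F1=1 F2=0 -> F1&~F2 -> 1
  row 8 [1000]: F1=0 F2=1 -> F1&~F2 -> 0
  row 9 [1001]: F1=0 F2=0 -> F1&~F2 -> 0
  row 10 [1010]: F1=0 F2=1 -> F1&~F2 -> 0
  row 11 [1011]: F1=1 F2=0 -> F1&~F2 -> 1
  row 12 [1100]: F1=1 F2=1 -> F1&~F2 -> 0
  row 13 [1101]: F1=1 F2=0 -> F1&~F2 -> 1
  row 14 [1110]: F1=1 F2=1 -> F1&~F2 -> 0
  row 15 [1111]: F1=1 F2=0 -> F1&~F2 -> 1
Full result column, 4 rows per line (u,v fixed per line; w,z runs 00..11 left to right):
  rows 0-3 [u,v=00]: 0001  = hex 1
  rows 4-7 [u,v=01]: 0101  = hex 5
  rows 8-11 [u,v=10]: 0001  = hex 1
  rows 12-15 [u,v=11]: 0101  = hex 5
Counterexample vector (row 0 .. row 15) = 0001010100010101
Output column grouped in 4s = 0001 0101 0001 0101 = 0x1515
Convert to decimal digit by digit (value = value*16 + digit):
  1 -> 1
  1*16 + 5 = 21
  21*16 + 1 = 337
  337*16 + 5 = 5397
Decimal = 5397

5397


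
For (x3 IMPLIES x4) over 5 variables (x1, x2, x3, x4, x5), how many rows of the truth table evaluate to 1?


Formula: (x3 IMPLIES x4) over 5 vars (32 rows)
Evaluate each row (x1, x2, x3, x4, x5 as bits, MSB first):
  row 0 [00000]: (0 IMPLIES 0) -> 1
  row 1 [00001]: (0 IMPLIES 0) -> 1
  row 2 [00010]: (0 IMPLIES 1) -> 1
  row 3 [00011]: (0 IMPLIES 1) -> 1
  row 4 [00100]: (1 IMPLIES 0) -> 0
  row 5 [00101]: (1 IMPLIES 0) -> 0
  row 6 [00110]: (1 IMPLIES 1) -> 1
  row 7 [00111]: (1 IMPLIES 1) -> 1
  row 8 [01000]: (0 IMPLIES 0) -> 1
  row 9 [01001]: (0 IMPLIES 0) -> 1
  row 10 [01010]: (0 IMPLIES 1) -> 1
  row 11 [01011]: (0 IMPLIES 1) -> 1
  row 12 [01100]: (1 IMPLIES 0) -> 0
  row 13 [01101]: (1 IMPLIES 0) -> 0
  row 14 [01110]: (1 IMPLIES 1) -> 1
  row 15 [01111]: (1 IMPLIES 1) -> 1
  row 16 [10000]: (0 IMPLIES 0) -> 1
  row 17 [10001]: (0 IMPLIES 0) -> 1
  row 18 [10010]: (0 IMPLIES 1) -> 1
  row 19 [10011]: (0 IMPLIES 1) -> 1
  row 20 [10100]: (1 IMPLIES 0) -> 0
  row 21 [10101]: (1 IMPLIES 0) -> 0
  row 22 [10110]: (1 IMPLIES 1) -> 1
  row 23 [10111]: (1 IMPLIES 1) -> 1
  row 24 [11000]: (0 IMPLIES 0) -> 1
  row 25 [11001]: (0 IMPLIES 0) -> 1
  row 26 [11010]: (0 IMPLIES 1) -> 1
  row 27 [11011]: (0 IMPLIES 1) -> 1
  row 28 [11100]: (1 IMPLIES 0) -> 0
  row 29 [11101]: (1 IMPLIES 0) -> 0
  row 30 [11110]: (1 IMPLIES 1) -> 1
  row 31 [11111]: (1 IMPLIES 1) -> 1
Full result column, 8 rows per line (x1,x2 fixed per line; x3,x4,x5 runs 000..111 left to right):
  rows 0-7 [x1,x2=00]: 11110011  (ones: 6)
  rows 8-15 [x1,x2=01]: 11110011  (ones: 6)
  rows 16-23 [x1,x2=10]: 11110011  (ones: 6)
  rows 24-31 [x1,x2=11]: 11110011  (ones: 6)
Count of 1-rows = 6+6+6+6 = 24

24


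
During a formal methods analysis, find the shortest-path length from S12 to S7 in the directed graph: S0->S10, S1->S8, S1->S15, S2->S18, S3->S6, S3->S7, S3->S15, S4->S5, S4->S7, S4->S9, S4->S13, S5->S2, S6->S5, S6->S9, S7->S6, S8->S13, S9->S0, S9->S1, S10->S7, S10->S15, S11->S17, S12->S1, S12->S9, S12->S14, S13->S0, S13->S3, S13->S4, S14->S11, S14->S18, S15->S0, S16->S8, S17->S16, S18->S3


BFS layer-by-layer from S12:
  dist 0: {S12}
  dist 1: {S1, S9, S14}
  dist 2: {S0, S8, S11, S15, S18}
  dist 3: {S3, S10, S13, S17}
  dist 4: {S4, S6, S7, S16}
  -> S7 reached at distance 4
Shortest path length = 4

4


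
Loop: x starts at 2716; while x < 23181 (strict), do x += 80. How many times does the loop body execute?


Step 1: x goes from 2716 toward 23181 by 80; the body runs while x<23181, so iterations = ceil((bound-start)/step)
Step 2: Distance=20465
Step 3: ceil(20465/80)=256

256


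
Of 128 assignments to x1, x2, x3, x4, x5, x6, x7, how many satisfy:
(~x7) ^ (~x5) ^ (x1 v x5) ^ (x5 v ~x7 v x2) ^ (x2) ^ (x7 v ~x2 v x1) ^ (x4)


CNF with 7 clauses over 7 vars (128 assignments).
An assignment satisfies CNF iff every clause has >=1 true literal.
Check each row (bits = x1,x2,x3,x4,x5,x6,x7; clause T/F shown):
  row 0 [0000000]: clauses=TTFTFTF -> 0
  row 1 [0000001]: clauses=FTFFFTF -> 0
  row 2 [0000010]: clauses=TTFTFTF -> 0
  row 3 [0000011]: clauses=FTFFFTF -> 0
  row 4 [0000100]: clauses=TFTTFTF -> 0
  (every remaining row is evaluated the same way; all 128 results are listed next)
Full result column, 8 rows per line (x1,x2,x3,x4 fixed per line; x5,x6,x7 runs 000..111 left to right):
  rows 0-7 [x1,x2,x3,x4=0000]: 00000000  (ones: 0)
  rows 8-15 [x1,x2,x3,x4=0001]: 00000000  (ones: 0)
  rows 16-23 [x1,x2,x3,x4=0010]: 00000000  (ones: 0)
  rows 24-31 [x1,x2,x3,x4=0011]: 00000000  (ones: 0)
  rows 32-39 [x1,x2,x3,x4=0100]: 00000000  (ones: 0)
  rows 40-47 [x1,x2,x3,x4=0101]: 00000000  (ones: 0)
  rows 48-55 [x1,x2,x3,x4=0110]: 00000000  (ones: 0)
  rows 56-63 [x1,x2,x3,x4=0111]: 00000000  (ones: 0)
  rows 64-71 [x1,x2,x3,x4=1000]: 00000000  (ones: 0)
  rows 72-79 [x1,x2,x3,x4=1001]: 00000000  (ones: 0)
  rows 80-87 [x1,x2,x3,x4=1010]: 00000000  (ones: 0)
  rows 88-95 [x1,x2,x3,x4=1011]: 00000000  (ones: 0)
  rows 96-103 [x1,x2,x3,x4=1100]: 00000000  (ones: 0)
  rows 104-111 [x1,x2,x3,x4=1101]: 10100000  (ones: 2)
  rows 112-119 [x1,x2,x3,x4=1110]: 00000000  (ones: 0)
  rows 120-127 [x1,x2,x3,x4=1111]: 10100000  (ones: 2)
Satisfying assignments = 0+0+0+0+0+0+0+0+0+0+0+0+0+2+0+2 = 4

4


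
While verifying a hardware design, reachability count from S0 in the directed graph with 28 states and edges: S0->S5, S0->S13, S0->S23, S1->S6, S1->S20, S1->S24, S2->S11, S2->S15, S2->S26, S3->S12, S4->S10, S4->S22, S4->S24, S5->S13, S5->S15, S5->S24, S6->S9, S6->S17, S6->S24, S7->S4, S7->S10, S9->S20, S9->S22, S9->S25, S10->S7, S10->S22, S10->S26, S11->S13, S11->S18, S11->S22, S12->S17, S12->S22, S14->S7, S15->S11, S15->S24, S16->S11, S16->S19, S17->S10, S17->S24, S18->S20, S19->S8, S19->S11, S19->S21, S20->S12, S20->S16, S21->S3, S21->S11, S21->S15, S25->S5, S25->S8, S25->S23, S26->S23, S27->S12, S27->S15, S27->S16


BFS from S0:
  layer 0: {S0}
  layer 1: {S5, S13, S23}
  layer 2: {S15, S24}
  layer 3: {S11}
  layer 4: {S18, S22}
  layer 5: {S20}
  layer 6: {S12, S16}
  layer 7: {S17, S19}
  layer 8: {S8, S10, S21}
  layer 9: {S3, S7, S26}
  layer 10: {S4}
Reachable set: {S0, S3, S4, S5, S7, S8, S10, S11, S12, S13, S15, S16, S17, S18, S19, S20, S21, S22, S23, S24, S26}
Count = 21

21


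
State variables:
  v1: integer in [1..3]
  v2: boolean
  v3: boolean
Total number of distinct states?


State space = product of domain sizes of all variables.
Domain sizes:
  v1 (integer in [1..3]): 3
  v2 (boolean): 2
  v3 (boolean): 2
Product = 3 * 2 * 2 = 12

12


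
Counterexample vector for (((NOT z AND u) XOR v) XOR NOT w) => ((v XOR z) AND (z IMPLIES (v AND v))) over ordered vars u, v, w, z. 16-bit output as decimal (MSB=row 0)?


F1 = (((NOT z AND u) XOR v) XOR NOT w)
F2 = ((v XOR z) AND (z IMPLIES (v AND v)))
Counterexample to F1=>F2 is where F1=1 and F2=0.
Evaluate each row (bits = u,v,w,z, MSB first):
  row 0 [0000]: F1=1 F2=0 -> F1&~F2 -> 1
  row 1 [0001]: F1=1 F2=0 -> F1&~F2 -> 1
  row 2 [0010]: F1=0 F2=0 -> F1&~F2 -> 0
  row 3 [0011]: F1=0 F2=0 -> F1&~F2 -> 0
  row 4 [0100]: F1=0 F2=1 -> F1&~F2 -> 0
  row 5 [0101]: F1=0 F2=0 -> F1&~F2 -> 0
  row 6 [0110]: F1=1 F2=1 -> F1&~F2 -> 0
  row 7 [0111]: F1=1 F2=0 -> F1&~F2 -> 1
  row 8 [1000]: F1=0 F2=0 -> F1&~F2 -> 0
  row 9 [1001]: F1=1 F2=0 -> F1&~F2 -> 1
  row 10 [1010]: F1=1 F2=0 -> F1&~F2 -> 1
  row 11 [1011]: F1=0 F2=0 -> F1&~F2 -> 0
  row 12 [1100]: F1=1 F2=1 -> F1&~F2 -> 0
  row 13 [1101]: F1=0 F2=0 -> F1&~F2 -> 0
  row 14 [1110]: F1=0 F2=1 -> F1&~F2 -> 0
  row 15 [1111]: F1=1 F2=0 -> F1&~F2 -> 1
Full result column, 4 rows per line (u,v fixed per line; w,z runs 00..11 left to right):
  rows 0-3 [u,v=00]: 1100  = hex C
  rows 4-7 [u,v=01]: 0001  = hex 1
  rows 8-11 [u,v=10]: 0110  = hex 6
  rows 12-15 [u,v=11]: 0001  = hex 1
Counterexample vector (row 0 .. row 15) = 1100000101100001
Output column grouped in 4s = 1100 0001 0110 0001 = 0xC161
Convert to decimal digit by digit (value = value*16 + digit):
  C -> 12
  12*16 + 1 = 193
  193*16 + 6 = 3094
  3094*16 + 1 = 49505
Decimal = 49505

49505


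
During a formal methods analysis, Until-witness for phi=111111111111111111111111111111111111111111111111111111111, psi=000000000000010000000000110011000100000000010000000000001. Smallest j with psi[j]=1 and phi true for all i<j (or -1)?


(phi U psi) at 0: need smallest j with psi[j]=1 and phi[i]=1 for all i in [0,j).
Scan from step 0:
  step 0: phi=1, psi=0 -> continue
  step 1: phi=1, psi=0 -> continue
  step 2: phi=1, psi=0 -> continue
  step 3: phi=1, psi=0 -> continue
  step 13: psi=1 and phi held for [0,13) -> witness found
Witness step = 13

13


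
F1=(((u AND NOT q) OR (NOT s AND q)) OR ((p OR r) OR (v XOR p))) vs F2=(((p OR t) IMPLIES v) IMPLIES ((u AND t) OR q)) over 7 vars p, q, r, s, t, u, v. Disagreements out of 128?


F1 = (((u AND NOT q) OR (NOT s AND q)) OR ((p OR r) OR (v XOR p)))
F2 = (((p OR t) IMPLIES v) IMPLIES ((u AND t) OR q))
Evaluate both on each of 128 rows (bits = p,q,r,s,t,u,v):
  row 0 [0000000]: F1=0 F2=0 -> 0
  row 1 [0000001]: F1=1 F2=0 (differ) -> 1
  row 2 [0000010]: F1=1 F2=0 (differ) -> 1
  row 3 [0000011]: F1=1 F2=0 (differ) -> 1
  row 4 [0000100]: F1=0 F2=1 (differ) -> 1
  (every remaining row is evaluated the same way; all 128 results are listed next)
Full result column, 8 rows per line (p,q,r,s fixed per line; t,u,v runs 000..111 left to right):
  rows 0-7 [p,q,r,s=0000]: 01111100  (ones: 5)
  rows 8-15 [p,q,r,s=0001]: 01111100  (ones: 5)
  rows 16-23 [p,q,r,s=0010]: 11110100  (ones: 5)
  rows 24-31 [p,q,r,s=0011]: 11110100  (ones: 5)
  rows 32-39 [p,q,r,s=0100]: 00000000  (ones: 0)
  rows 40-47 [p,q,r,s=0101]: 10101010  (ones: 4)
  rows 48-55 [p,q,r,s=0110]: 00000000  (ones: 0)
  rows 56-63 [p,q,r,s=0111]: 00000000  (ones: 0)
  rows 64-71 [p,q,r,s=1000]: 01010100  (ones: 3)
  rows 72-79 [p,q,r,s=1001]: 01010100  (ones: 3)
  rows 80-87 [p,q,r,s=1010]: 01010100  (ones: 3)
  rows 88-95 [p,q,r,s=1011]: 01010100  (ones: 3)
  rows 96-103 [p,q,r,s=1100]: 00000000  (ones: 0)
  rows 104-111 [p,q,r,s=1101]: 00000000  (ones: 0)
  rows 112-119 [p,q,r,s=1110]: 00000000  (ones: 0)
  rows 120-127 [p,q,r,s=1111]: 00000000  (ones: 0)
Disagreements = 5+5+5+5+0+4+0+0+3+3+3+3+0+0+0+0 = 36

36


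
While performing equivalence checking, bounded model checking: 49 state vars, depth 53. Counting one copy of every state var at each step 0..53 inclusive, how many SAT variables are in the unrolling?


BMC unrolls to depth k, creating one copy of each state var for steps 0..k.
Step count = 53 + 1 = 54 (steps 0 through 53)
Vars per step = 49
Total = 49 * 54 = 2646

2646


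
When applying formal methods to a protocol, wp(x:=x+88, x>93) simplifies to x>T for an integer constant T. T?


Formula: wp(x:=E, P) = P[E/x] (substitute E for x in postcondition)
Step 1: Postcondition: x>93
Step 2: Substitute x+88 for x: x+88>93
Step 3: Solve for x: x > 93-88 = 5

5


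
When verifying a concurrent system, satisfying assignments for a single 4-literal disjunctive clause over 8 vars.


Step 1: Total=2^8=256
Step 2: Unsat when all 4 false: 2^4=16
Step 3: Sat=256-16=240

240


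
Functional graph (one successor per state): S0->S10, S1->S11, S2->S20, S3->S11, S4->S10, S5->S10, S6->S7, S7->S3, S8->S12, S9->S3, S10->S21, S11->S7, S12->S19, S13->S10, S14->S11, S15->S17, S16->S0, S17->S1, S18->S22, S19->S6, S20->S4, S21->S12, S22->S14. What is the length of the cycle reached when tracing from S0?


Trace from S0 until a state repeats:
  S0 -> S10 -> S21 -> S12 -> S19 -> S6 -> S7 -> S3 -> S11 -> S7
S7 first seen at step 6, revisited at step 9.
Cycle length = 9 - 6 = 3

3


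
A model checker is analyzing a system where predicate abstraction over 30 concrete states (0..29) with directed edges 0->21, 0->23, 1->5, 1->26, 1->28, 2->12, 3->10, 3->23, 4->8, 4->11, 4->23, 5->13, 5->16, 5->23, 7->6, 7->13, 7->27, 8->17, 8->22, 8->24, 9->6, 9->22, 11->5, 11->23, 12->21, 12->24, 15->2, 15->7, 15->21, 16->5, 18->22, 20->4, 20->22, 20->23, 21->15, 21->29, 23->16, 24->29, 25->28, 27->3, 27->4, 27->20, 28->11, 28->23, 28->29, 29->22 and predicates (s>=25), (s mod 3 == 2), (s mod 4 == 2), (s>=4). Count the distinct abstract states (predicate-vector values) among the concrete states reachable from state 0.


BFS from 0:
Concrete reachable: {0, 2, 3, 4, 5, 6, 7, 8, 10, 11, 12, 13, 15, 16, 17, 20, 21, 22, 23, 24, 27, 29}
Abstract via predicates (s>=25), (s mod 3 == 2), (s mod 4 == 2), (s>=4):
  (0,0,0,0) <- {0, 3}
  (0,0,0,1) <- {4, 7, 12, 13, 15, 16, 21, 24}
  (0,0,1,1) <- {6, 10, 22}
  (0,1,0,1) <- {5, 8, 11, 17, 20, 23}
  (0,1,1,0) <- {2}
  (1,0,0,1) <- {27}
  (1,1,0,1) <- {29}
Distinct abstract states = 7

7


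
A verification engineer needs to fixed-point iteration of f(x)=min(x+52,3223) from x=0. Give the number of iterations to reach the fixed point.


Step 1: x=0, cap=3223, increment=52
Step 2: x grows by 52 each step until capped at 3223; fixed point is x=3223
Step 3: iterations = ceil(3223/52) = 62

62


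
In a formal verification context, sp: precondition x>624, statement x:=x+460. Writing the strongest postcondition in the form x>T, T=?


Formula: sp(P, x:=E) = exists old_x. (x = E[old_x/x]) AND P[old_x/x] (old_x is the value of x before the assignment; eliminate old_x by solving x = E[old_x/x] for old_x)
Step 1: Precondition P: x>624, i.e. old_x > 624
Step 2: Assignment gives x = old_x + 460, so old_x = x - 460
Step 3: Substitute into P: x - 460 > 624
Step 4: Simplify: x > 624+460 = 1084

1084


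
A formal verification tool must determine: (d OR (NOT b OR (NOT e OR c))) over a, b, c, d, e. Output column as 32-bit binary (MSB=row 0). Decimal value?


Formula: (d OR (NOT b OR (NOT e OR c))) over a, b, c, d, e (32 rows)
Evaluate each row (bits = a,b,c,d,e, MSB first):
  row 0 [00000]: (0 OR (NOT 0 OR (NOT 0 OR 0))) -> 1
  row 1 [00001]: (0 OR (NOT 0 OR (NOT 1 OR 0))) -> 1
  row 2 [00010]: (1 OR (NOT 0 OR (NOT 0 OR 0))) -> 1
  row 3 [00011]: (1 OR (NOT 0 OR (NOT 1 OR 0))) -> 1
  row 4 [00100]: (0 OR (NOT 0 OR (NOT 0 OR 1))) -> 1
  row 5 [00101]: (0 OR (NOT 0 OR (NOT 1 OR 1))) -> 1
  row 6 [00110]: (1 OR (NOT 0 OR (NOT 0 OR 1))) -> 1
  row 7 [00111]: (1 OR (NOT 0 OR (NOT 1 OR 1))) -> 1
  row 8 [01000]: (0 OR (NOT 1 OR (NOT 0 OR 0))) -> 1
  row 9 [01001]: (0 OR (NOT 1 OR (NOT 1 OR 0))) -> 0
  row 10 [01010]: (1 OR (NOT 1 OR (NOT 0 OR 0))) -> 1
  row 11 [01011]: (1 OR (NOT 1 OR (NOT 1 OR 0))) -> 1
  row 12 [01100]: (0 OR (NOT 1 OR (NOT 0 OR 1))) -> 1
  row 13 [01101]: (0 OR (NOT 1 OR (NOT 1 OR 1))) -> 1
  row 14 [01110]: (1 OR (NOT 1 OR (NOT 0 OR 1))) -> 1
  row 15 [01111]: (1 OR (NOT 1 OR (NOT 1 OR 1))) -> 1
  row 16 [10000]: (0 OR (NOT 0 OR (NOT 0 OR 0))) -> 1
  row 17 [10001]: (0 OR (NOT 0 OR (NOT 1 OR 0))) -> 1
  row 18 [10010]: (1 OR (NOT 0 OR (NOT 0 OR 0))) -> 1
  row 19 [10011]: (1 OR (NOT 0 OR (NOT 1 OR 0))) -> 1
  row 20 [10100]: (0 OR (NOT 0 OR (NOT 0 OR 1))) -> 1
  row 21 [10101]: (0 OR (NOT 0 OR (NOT 1 OR 1))) -> 1
  row 22 [10110]: (1 OR (NOT 0 OR (NOT 0 OR 1))) -> 1
  row 23 [10111]: (1 OR (NOT 0 OR (NOT 1 OR 1))) -> 1
  row 24 [11000]: (0 OR (NOT 1 OR (NOT 0 OR 0))) -> 1
  row 25 [11001]: (0 OR (NOT 1 OR (NOT 1 OR 0))) -> 0
  row 26 [11010]: (1 OR (NOT 1 OR (NOT 0 OR 0))) -> 1
  row 27 [11011]: (1 OR (NOT 1 OR (NOT 1 OR 0))) -> 1
  row 28 [11100]: (0 OR (NOT 1 OR (NOT 0 OR 1))) -> 1
  row 29 [11101]: (0 OR (NOT 1 OR (NOT 1 OR 1))) -> 1
  row 30 [11110]: (1 OR (NOT 1 OR (NOT 0 OR 1))) -> 1
  row 31 [11111]: (1 OR (NOT 1 OR (NOT 1 OR 1))) -> 1
Full result column, 4 rows per line (a,b,c fixed per line; d,e runs 00..11 left to right):
  rows 0-3 [a,b,c=000]: 1111  = hex F
  rows 4-7 [a,b,c=001]: 1111  = hex F
  rows 8-11 [a,b,c=010]: 1011  = hex B
  rows 12-15 [a,b,c=011]: 1111  = hex F
  rows 16-19 [a,b,c=100]: 1111  = hex F
  rows 20-23 [a,b,c=101]: 1111  = hex F
  rows 24-27 [a,b,c=110]: 1011  = hex B
  rows 28-31 [a,b,c=111]: 1111  = hex F
Output column (row 0 .. row 31) = 11111111101111111111111110111111
Output column grouped in 4s = 1111 1111 1011 1111 1111 1111 1011 1111 = 0xFFBFFFBF
Convert to decimal digit by digit (value = value*16 + digit):
  F -> 15
  15*16 + 15 (F) = 255
  255*16 + 11 (B) = 4091
  4091*16 + 15 (F) = 65471
  65471*16 + 15 (F) = 1047551
  1047551*16 + 15 (F) = 16760831
  16760831*16 + 11 (B) = 268173307
  268173307*16 + 15 (F) = 4290772927
Decimal = 4290772927

4290772927


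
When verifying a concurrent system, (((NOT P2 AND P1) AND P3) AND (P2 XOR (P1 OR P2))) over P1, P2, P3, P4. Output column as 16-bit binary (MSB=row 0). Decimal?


Formula: (((NOT P2 AND P1) AND P3) AND (P2 XOR (P1 OR P2))) over P1, P2, P3, P4 (16 rows)
Evaluate each row (bits = P1,P2,P3,P4, MSB first):
  row 0 [0000]: (((NOT 0 AND 0) AND 0) AND (0 XOR (0 OR 0))) -> 0
  row 1 [0001]: (((NOT 0 AND 0) AND 0) AND (0 XOR (0 OR 0))) -> 0
  row 2 [0010]: (((NOT 0 AND 0) AND 1) AND (0 XOR (0 OR 0))) -> 0
  row 3 [0011]: (((NOT 0 AND 0) AND 1) AND (0 XOR (0 OR 0))) -> 0
  row 4 [0100]: (((NOT 1 AND 0) AND 0) AND (1 XOR (0 OR 1))) -> 0
  row 5 [0101]: (((NOT 1 AND 0) AND 0) AND (1 XOR (0 OR 1))) -> 0
  row 6 [0110]: (((NOT 1 AND 0) AND 1) AND (1 XOR (0 OR 1))) -> 0
  row 7 [0111]: (((NOT 1 AND 0) AND 1) AND (1 XOR (0 OR 1))) -> 0
  row 8 [1000]: (((NOT 0 AND 1) AND 0) AND (0 XOR (1 OR 0))) -> 0
  row 9 [1001]: (((NOT 0 AND 1) AND 0) AND (0 XOR (1 OR 0))) -> 0
  row 10 [1010]: (((NOT 0 AND 1) AND 1) AND (0 XOR (1 OR 0))) -> 1
  row 11 [1011]: (((NOT 0 AND 1) AND 1) AND (0 XOR (1 OR 0))) -> 1
  row 12 [1100]: (((NOT 1 AND 1) AND 0) AND (1 XOR (1 OR 1))) -> 0
  row 13 [1101]: (((NOT 1 AND 1) AND 0) AND (1 XOR (1 OR 1))) -> 0
  row 14 [1110]: (((NOT 1 AND 1) AND 1) AND (1 XOR (1 OR 1))) -> 0
  row 15 [1111]: (((NOT 1 AND 1) AND 1) AND (1 XOR (1 OR 1))) -> 0
Full result column, 4 rows per line (P1,P2 fixed per line; P3,P4 runs 00..11 left to right):
  rows 0-3 [P1,P2=00]: 0000  = hex 0
  rows 4-7 [P1,P2=01]: 0000  = hex 0
  rows 8-11 [P1,P2=10]: 0011  = hex 3
  rows 12-15 [P1,P2=11]: 0000  = hex 0
Output column (row 0 .. row 15) = 0000000000110000
Output column grouped in 4s = 0000 0000 0011 0000 = 0x0030
Convert to decimal digit by digit (value = value*16 + digit):
  0 -> 0
  0*16 + 0 = 0
  0*16 + 3 = 3
  3*16 + 0 = 48
Decimal = 48

48


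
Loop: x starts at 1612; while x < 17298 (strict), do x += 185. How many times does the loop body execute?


Step 1: x goes from 1612 toward 17298 by 185; the body runs while x<17298, so iterations = ceil((bound-start)/step)
Step 2: Distance=15686
Step 3: ceil(15686/185)=85

85


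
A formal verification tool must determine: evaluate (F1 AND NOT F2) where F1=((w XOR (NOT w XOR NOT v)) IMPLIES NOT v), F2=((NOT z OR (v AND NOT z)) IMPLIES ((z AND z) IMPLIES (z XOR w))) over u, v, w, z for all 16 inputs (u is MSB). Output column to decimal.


F1 = ((w XOR (NOT w XOR NOT v)) IMPLIES NOT v)
F2 = ((NOT z OR (v AND NOT z)) IMPLIES ((z AND z) IMPLIES (z XOR w)))
Counterexample to F1=>F2 is where F1=1 and F2=0.
Evaluate each row (bits = u,v,w,z, MSB first):
  row 0 [0000]: F1=1 F2=1 -> F1&~F2 -> 0
  row 1 [0001]: F1=1 F2=1 -> F1&~F2 -> 0
  row 2 [0010]: F1=1 F2=1 -> F1&~F2 -> 0
  row 3 [0011]: F1=1 F2=1 -> F1&~F2 -> 0
  row 4 [0100]: F1=0 F2=1 -> F1&~F2 -> 0
  row 5 [0101]: F1=0 F2=1 -> F1&~F2 -> 0
  row 6 [0110]: F1=0 F2=1 -> F1&~F2 -> 0
  row 7 [0111]: F1=0 F2=1 -> F1&~F2 -> 0
  row 8 [1000]: F1=1 F2=1 -> F1&~F2 -> 0
  row 9 [1001]: F1=1 F2=1 -> F1&~F2 -> 0
  row 10 [1010]: F1=1 F2=1 -> F1&~F2 -> 0
  row 11 [1011]: F1=1 F2=1 -> F1&~F2 -> 0
  row 12 [1100]: F1=0 F2=1 -> F1&~F2 -> 0
  row 13 [1101]: F1=0 F2=1 -> F1&~F2 -> 0
  row 14 [1110]: F1=0 F2=1 -> F1&~F2 -> 0
  row 15 [1111]: F1=0 F2=1 -> F1&~F2 -> 0
Full result column, 4 rows per line (u,v fixed per line; w,z runs 00..11 left to right):
  rows 0-3 [u,v=00]: 0000  = hex 0
  rows 4-7 [u,v=01]: 0000  = hex 0
  rows 8-11 [u,v=10]: 0000  = hex 0
  rows 12-15 [u,v=11]: 0000  = hex 0
Counterexample vector (row 0 .. row 15) = 0000000000000000
Output column grouped in 4s = 0000 0000 0000 0000 = 0x0000
Convert to decimal digit by digit (value = value*16 + digit):
  0 -> 0
  0*16 + 0 = 0
  0*16 + 0 = 0
  0*16 + 0 = 0
Decimal = 0

0


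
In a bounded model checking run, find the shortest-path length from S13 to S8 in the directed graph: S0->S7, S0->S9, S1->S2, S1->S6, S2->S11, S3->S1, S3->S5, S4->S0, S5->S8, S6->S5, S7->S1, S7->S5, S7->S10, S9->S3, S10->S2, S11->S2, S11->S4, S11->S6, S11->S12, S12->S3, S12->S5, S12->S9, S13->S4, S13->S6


BFS layer-by-layer from S13:
  dist 0: {S13}
  dist 1: {S4, S6}
  dist 2: {S0, S5}
  dist 3: {S7, S8, S9}
  -> S8 reached at distance 3
Shortest path length = 3

3


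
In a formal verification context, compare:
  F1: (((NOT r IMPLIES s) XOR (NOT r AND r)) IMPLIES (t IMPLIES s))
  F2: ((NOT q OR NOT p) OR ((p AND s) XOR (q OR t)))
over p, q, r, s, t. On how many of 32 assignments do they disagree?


F1 = (((NOT r IMPLIES s) XOR (NOT r AND r)) IMPLIES (t IMPLIES s))
F2 = ((NOT q OR NOT p) OR ((p AND s) XOR (q OR t)))
Evaluate both on each of 32 rows (bits = p,q,r,s,t):
  row 0 [00000]: F1=1 F2=1 -> 0
  row 1 [00001]: F1=1 F2=1 -> 0
  row 2 [00010]: F1=1 F2=1 -> 0
  row 3 [00011]: F1=1 F2=1 -> 0
  row 4 [00100]: F1=1 F2=1 -> 0
  row 5 [00101]: F1=0 F2=1 (differ) -> 1
  row 6 [00110]: F1=1 F2=1 -> 0
  row 7 [00111]: F1=1 F2=1 -> 0
  row 8 [01000]: F1=1 F2=1 -> 0
  row 9 [01001]: F1=1 F2=1 -> 0
  row 10 [01010]: F1=1 F2=1 -> 0
  row 11 [01011]: F1=1 F2=1 -> 0
  row 12 [01100]: F1=1 F2=1 -> 0
  row 13 [01101]: F1=0 F2=1 (differ) -> 1
  row 14 [01110]: F1=1 F2=1 -> 0
  row 15 [01111]: F1=1 F2=1 -> 0
  row 16 [10000]: F1=1 F2=1 -> 0
  row 17 [10001]: F1=1 F2=1 -> 0
  row 18 [10010]: F1=1 F2=1 -> 0
  row 19 [10011]: F1=1 F2=1 -> 0
  row 20 [10100]: F1=1 F2=1 -> 0
  row 21 [10101]: F1=0 F2=1 (differ) -> 1
  row 22 [10110]: F1=1 F2=1 -> 0
  row 23 [10111]: F1=1 F2=1 -> 0
  row 24 [11000]: F1=1 F2=1 -> 0
  row 25 [11001]: F1=1 F2=1 -> 0
  row 26 [11010]: F1=1 F2=0 (differ) -> 1
  row 27 [11011]: F1=1 F2=0 (differ) -> 1
  row 28 [11100]: F1=1 F2=1 -> 0
  row 29 [11101]: F1=0 F2=1 (differ) -> 1
  row 30 [11110]: F1=1 F2=0 (differ) -> 1
  row 31 [11111]: F1=1 F2=0 (differ) -> 1
Full result column, 8 rows per line (p,q fixed per line; r,s,t runs 000..111 left to right):
  rows 0-7 [p,q=00]: 00000100  (ones: 1)
  rows 8-15 [p,q=01]: 00000100  (ones: 1)
  rows 16-23 [p,q=10]: 00000100  (ones: 1)
  rows 24-31 [p,q=11]: 00110111  (ones: 5)
Disagreements = 1+1+1+5 = 8

8


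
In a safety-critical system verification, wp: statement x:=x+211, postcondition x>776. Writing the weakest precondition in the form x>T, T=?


Formula: wp(x:=E, P) = P[E/x] (substitute E for x in postcondition)
Step 1: Postcondition: x>776
Step 2: Substitute x+211 for x: x+211>776
Step 3: Solve for x: x > 776-211 = 565

565


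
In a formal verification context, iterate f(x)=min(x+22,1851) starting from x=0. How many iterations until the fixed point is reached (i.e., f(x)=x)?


Step 1: x=0, cap=1851, increment=22
Step 2: x grows by 22 each step until capped at 1851; fixed point is x=1851
Step 3: iterations = ceil(1851/22) = 85

85


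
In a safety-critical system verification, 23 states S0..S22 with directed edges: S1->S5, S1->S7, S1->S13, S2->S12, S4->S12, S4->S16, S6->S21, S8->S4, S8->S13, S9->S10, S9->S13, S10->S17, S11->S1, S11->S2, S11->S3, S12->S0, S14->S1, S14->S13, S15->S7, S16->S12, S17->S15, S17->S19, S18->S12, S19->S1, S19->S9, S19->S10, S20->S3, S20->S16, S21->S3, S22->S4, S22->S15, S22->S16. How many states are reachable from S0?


BFS from S0:
  layer 0: {S0}
Reachable set: {S0}
Count = 1

1


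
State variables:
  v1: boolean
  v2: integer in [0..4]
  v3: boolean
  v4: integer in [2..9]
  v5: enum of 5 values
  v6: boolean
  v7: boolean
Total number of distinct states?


State space = product of domain sizes of all variables.
Domain sizes:
  v1 (boolean): 2
  v2 (integer in [0..4]): 5
  v3 (boolean): 2
  v4 (integer in [2..9]): 8
  v5 (enum of 5 values): 5
  v6 (boolean): 2
  v7 (boolean): 2
Product = 2 * 5 * 2 * 8 * 5 * 2 * 2 = 3200

3200


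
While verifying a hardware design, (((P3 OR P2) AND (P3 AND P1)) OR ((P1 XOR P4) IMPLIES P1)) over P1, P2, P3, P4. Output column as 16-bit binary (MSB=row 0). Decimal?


Formula: (((P3 OR P2) AND (P3 AND P1)) OR ((P1 XOR P4) IMPLIES P1)) over P1, P2, P3, P4 (16 rows)
Evaluate each row (bits = P1,P2,P3,P4, MSB first):
  row 0 [0000]: (((0 OR 0) AND (0 AND 0)) OR ((0 XOR 0) IMPLIES 0)) -> 1
  row 1 [0001]: (((0 OR 0) AND (0 AND 0)) OR ((0 XOR 1) IMPLIES 0)) -> 0
  row 2 [0010]: (((1 OR 0) AND (1 AND 0)) OR ((0 XOR 0) IMPLIES 0)) -> 1
  row 3 [0011]: (((1 OR 0) AND (1 AND 0)) OR ((0 XOR 1) IMPLIES 0)) -> 0
  row 4 [0100]: (((0 OR 1) AND (0 AND 0)) OR ((0 XOR 0) IMPLIES 0)) -> 1
  row 5 [0101]: (((0 OR 1) AND (0 AND 0)) OR ((0 XOR 1) IMPLIES 0)) -> 0
  row 6 [0110]: (((1 OR 1) AND (1 AND 0)) OR ((0 XOR 0) IMPLIES 0)) -> 1
  row 7 [0111]: (((1 OR 1) AND (1 AND 0)) OR ((0 XOR 1) IMPLIES 0)) -> 0
  row 8 [1000]: (((0 OR 0) AND (0 AND 1)) OR ((1 XOR 0) IMPLIES 1)) -> 1
  row 9 [1001]: (((0 OR 0) AND (0 AND 1)) OR ((1 XOR 1) IMPLIES 1)) -> 1
  row 10 [1010]: (((1 OR 0) AND (1 AND 1)) OR ((1 XOR 0) IMPLIES 1)) -> 1
  row 11 [1011]: (((1 OR 0) AND (1 AND 1)) OR ((1 XOR 1) IMPLIES 1)) -> 1
  row 12 [1100]: (((0 OR 1) AND (0 AND 1)) OR ((1 XOR 0) IMPLIES 1)) -> 1
  row 13 [1101]: (((0 OR 1) AND (0 AND 1)) OR ((1 XOR 1) IMPLIES 1)) -> 1
  row 14 [1110]: (((1 OR 1) AND (1 AND 1)) OR ((1 XOR 0) IMPLIES 1)) -> 1
  row 15 [1111]: (((1 OR 1) AND (1 AND 1)) OR ((1 XOR 1) IMPLIES 1)) -> 1
Full result column, 4 rows per line (P1,P2 fixed per line; P3,P4 runs 00..11 left to right):
  rows 0-3 [P1,P2=00]: 1010  = hex A
  rows 4-7 [P1,P2=01]: 1010  = hex A
  rows 8-11 [P1,P2=10]: 1111  = hex F
  rows 12-15 [P1,P2=11]: 1111  = hex F
Output column (row 0 .. row 15) = 1010101011111111
Output column grouped in 4s = 1010 1010 1111 1111 = 0xAAFF
Convert to decimal digit by digit (value = value*16 + digit):
  A -> 10
  10*16 + 10 (A) = 170
  170*16 + 15 (F) = 2735
  2735*16 + 15 (F) = 43775
Decimal = 43775

43775


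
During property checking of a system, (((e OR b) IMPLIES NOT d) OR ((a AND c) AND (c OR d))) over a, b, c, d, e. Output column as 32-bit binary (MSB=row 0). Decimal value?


Formula: (((e OR b) IMPLIES NOT d) OR ((a AND c) AND (c OR d))) over a, b, c, d, e (32 rows)
Evaluate each row (bits = a,b,c,d,e, MSB first):
  row 0 [00000]: (((0 OR 0) IMPLIES NOT 0) OR ((0 AND 0) AND (0 OR 0))) -> 1
  row 1 [00001]: (((1 OR 0) IMPLIES NOT 0) OR ((0 AND 0) AND (0 OR 0))) -> 1
  row 2 [00010]: (((0 OR 0) IMPLIES NOT 1) OR ((0 AND 0) AND (0 OR 1))) -> 1
  row 3 [00011]: (((1 OR 0) IMPLIES NOT 1) OR ((0 AND 0) AND (0 OR 1))) -> 0
  row 4 [00100]: (((0 OR 0) IMPLIES NOT 0) OR ((0 AND 1) AND (1 OR 0))) -> 1
  row 5 [00101]: (((1 OR 0) IMPLIES NOT 0) OR ((0 AND 1) AND (1 OR 0))) -> 1
  row 6 [00110]: (((0 OR 0) IMPLIES NOT 1) OR ((0 AND 1) AND (1 OR 1))) -> 1
  row 7 [00111]: (((1 OR 0) IMPLIES NOT 1) OR ((0 AND 1) AND (1 OR 1))) -> 0
  row 8 [01000]: (((0 OR 1) IMPLIES NOT 0) OR ((0 AND 0) AND (0 OR 0))) -> 1
  row 9 [01001]: (((1 OR 1) IMPLIES NOT 0) OR ((0 AND 0) AND (0 OR 0))) -> 1
  row 10 [01010]: (((0 OR 1) IMPLIES NOT 1) OR ((0 AND 0) AND (0 OR 1))) -> 0
  row 11 [01011]: (((1 OR 1) IMPLIES NOT 1) OR ((0 AND 0) AND (0 OR 1))) -> 0
  row 12 [01100]: (((0 OR 1) IMPLIES NOT 0) OR ((0 AND 1) AND (1 OR 0))) -> 1
  row 13 [01101]: (((1 OR 1) IMPLIES NOT 0) OR ((0 AND 1) AND (1 OR 0))) -> 1
  row 14 [01110]: (((0 OR 1) IMPLIES NOT 1) OR ((0 AND 1) AND (1 OR 1))) -> 0
  row 15 [01111]: (((1 OR 1) IMPLIES NOT 1) OR ((0 AND 1) AND (1 OR 1))) -> 0
  row 16 [10000]: (((0 OR 0) IMPLIES NOT 0) OR ((1 AND 0) AND (0 OR 0))) -> 1
  row 17 [10001]: (((1 OR 0) IMPLIES NOT 0) OR ((1 AND 0) AND (0 OR 0))) -> 1
  row 18 [10010]: (((0 OR 0) IMPLIES NOT 1) OR ((1 AND 0) AND (0 OR 1))) -> 1
  row 19 [10011]: (((1 OR 0) IMPLIES NOT 1) OR ((1 AND 0) AND (0 OR 1))) -> 0
  row 20 [10100]: (((0 OR 0) IMPLIES NOT 0) OR ((1 AND 1) AND (1 OR 0))) -> 1
  row 21 [10101]: (((1 OR 0) IMPLIES NOT 0) OR ((1 AND 1) AND (1 OR 0))) -> 1
  row 22 [10110]: (((0 OR 0) IMPLIES NOT 1) OR ((1 AND 1) AND (1 OR 1))) -> 1
  row 23 [10111]: (((1 OR 0) IMPLIES NOT 1) OR ((1 AND 1) AND (1 OR 1))) -> 1
  row 24 [11000]: (((0 OR 1) IMPLIES NOT 0) OR ((1 AND 0) AND (0 OR 0))) -> 1
  row 25 [11001]: (((1 OR 1) IMPLIES NOT 0) OR ((1 AND 0) AND (0 OR 0))) -> 1
  row 26 [11010]: (((0 OR 1) IMPLIES NOT 1) OR ((1 AND 0) AND (0 OR 1))) -> 0
  row 27 [11011]: (((1 OR 1) IMPLIES NOT 1) OR ((1 AND 0) AND (0 OR 1))) -> 0
  row 28 [11100]: (((0 OR 1) IMPLIES NOT 0) OR ((1 AND 1) AND (1 OR 0))) -> 1
  row 29 [11101]: (((1 OR 1) IMPLIES NOT 0) OR ((1 AND 1) AND (1 OR 0))) -> 1
  row 30 [11110]: (((0 OR 1) IMPLIES NOT 1) OR ((1 AND 1) AND (1 OR 1))) -> 1
  row 31 [11111]: (((1 OR 1) IMPLIES NOT 1) OR ((1 AND 1) AND (1 OR 1))) -> 1
Full result column, 4 rows per line (a,b,c fixed per line; d,e runs 00..11 left to right):
  rows 0-3 [a,b,c=000]: 1110  = hex E
  rows 4-7 [a,b,c=001]: 1110  = hex E
  rows 8-11 [a,b,c=010]: 1100  = hex C
  rows 12-15 [a,b,c=011]: 1100  = hex C
  rows 16-19 [a,b,c=100]: 1110  = hex E
  rows 20-23 [a,b,c=101]: 1111  = hex F
  rows 24-27 [a,b,c=110]: 1100  = hex C
  rows 28-31 [a,b,c=111]: 1111  = hex F
Output column (row 0 .. row 31) = 11101110110011001110111111001111
Output column grouped in 4s = 1110 1110 1100 1100 1110 1111 1100 1111 = 0xEECCEFCF
Convert to decimal digit by digit (value = value*16 + digit):
  E -> 14
  14*16 + 14 (E) = 238
  238*16 + 12 (C) = 3820
  3820*16 + 12 (C) = 61132
  61132*16 + 14 (E) = 978126
  978126*16 + 15 (F) = 15650031
  15650031*16 + 12 (C) = 250400508
  250400508*16 + 15 (F) = 4006408143
Decimal = 4006408143

4006408143


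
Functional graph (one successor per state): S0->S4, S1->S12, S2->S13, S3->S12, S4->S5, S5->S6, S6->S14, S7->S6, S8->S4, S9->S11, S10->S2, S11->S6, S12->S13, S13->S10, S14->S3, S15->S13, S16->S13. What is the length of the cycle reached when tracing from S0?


Trace from S0 until a state repeats:
  S0 -> S4 -> S5 -> S6 -> S14 -> S3 -> S12 -> S13 -> S10 -> S2 -> S13
S13 first seen at step 7, revisited at step 10.
Cycle length = 10 - 7 = 3

3


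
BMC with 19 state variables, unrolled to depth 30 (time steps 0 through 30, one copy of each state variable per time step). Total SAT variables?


BMC unrolls to depth k, creating one copy of each state var for steps 0..k.
Step count = 30 + 1 = 31 (steps 0 through 30)
Vars per step = 19
Total = 19 * 31 = 589

589


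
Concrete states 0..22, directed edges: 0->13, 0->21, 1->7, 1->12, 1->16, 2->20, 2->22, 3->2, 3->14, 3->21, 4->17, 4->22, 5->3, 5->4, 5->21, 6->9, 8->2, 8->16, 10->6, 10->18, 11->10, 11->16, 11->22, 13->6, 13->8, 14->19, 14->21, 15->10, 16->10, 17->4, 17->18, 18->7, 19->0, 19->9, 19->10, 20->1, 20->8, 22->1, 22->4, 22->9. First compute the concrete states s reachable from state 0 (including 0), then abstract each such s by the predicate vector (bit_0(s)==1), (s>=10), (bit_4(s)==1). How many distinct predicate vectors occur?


BFS from 0:
Concrete reachable: {0, 1, 2, 4, 6, 7, 8, 9, 10, 12, 13, 16, 17, 18, 20, 21, 22}
Abstract via predicates (bit_0(s)==1), (s>=10), (bit_4(s)==1):
  (0,0,0) <- {0, 2, 4, 6, 8}
  (0,1,0) <- {10, 12}
  (0,1,1) <- {16, 18, 20, 22}
  (1,0,0) <- {1, 7, 9}
  (1,1,0) <- {13}
  (1,1,1) <- {17, 21}
Distinct abstract states = 6

6


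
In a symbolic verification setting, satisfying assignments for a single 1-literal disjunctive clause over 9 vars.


Step 1: Total=2^9=512
Step 2: Unsat when all 1 false: 2^8=256
Step 3: Sat=512-256=256

256


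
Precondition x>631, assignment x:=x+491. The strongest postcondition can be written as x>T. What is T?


Formula: sp(P, x:=E) = exists old_x. (x = E[old_x/x]) AND P[old_x/x] (old_x is the value of x before the assignment; eliminate old_x by solving x = E[old_x/x] for old_x)
Step 1: Precondition P: x>631, i.e. old_x > 631
Step 2: Assignment gives x = old_x + 491, so old_x = x - 491
Step 3: Substitute into P: x - 491 > 631
Step 4: Simplify: x > 631+491 = 1122

1122


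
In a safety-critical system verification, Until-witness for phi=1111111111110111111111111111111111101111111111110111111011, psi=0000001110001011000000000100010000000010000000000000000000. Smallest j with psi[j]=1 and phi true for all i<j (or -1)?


(phi U psi) at 0: need smallest j with psi[j]=1 and phi[i]=1 for all i in [0,j).
Scan from step 0:
  step 0: phi=1, psi=0 -> continue
  step 1: phi=1, psi=0 -> continue
  step 2: phi=1, psi=0 -> continue
  step 3: phi=1, psi=0 -> continue
  step 6: psi=1 and phi held for [0,6) -> witness found
Witness step = 6

6


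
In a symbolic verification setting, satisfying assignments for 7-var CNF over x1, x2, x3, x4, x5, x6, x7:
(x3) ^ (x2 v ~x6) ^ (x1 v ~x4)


CNF with 3 clauses over 7 vars (128 assignments).
An assignment satisfies CNF iff every clause has >=1 true literal.
Check each row (bits = x1,x2,x3,x4,x5,x6,x7; clause T/F shown):
  row 0 [0000000]: clauses=FTT -> 0
  row 1 [0000001]: clauses=FTT -> 0
  row 2 [0000010]: clauses=FFT -> 0
  row 3 [0000011]: clauses=FFT -> 0
  row 4 [0000100]: clauses=FTT -> 0
  (every remaining row is evaluated the same way; all 128 results are listed next)
Full result column, 8 rows per line (x1,x2,x3,x4 fixed per line; x5,x6,x7 runs 000..111 left to right):
  rows 0-7 [x1,x2,x3,x4=0000]: 00000000  (ones: 0)
  rows 8-15 [x1,x2,x3,x4=0001]: 00000000  (ones: 0)
  rows 16-23 [x1,x2,x3,x4=0010]: 11001100  (ones: 4)
  rows 24-31 [x1,x2,x3,x4=0011]: 00000000  (ones: 0)
  rows 32-39 [x1,x2,x3,x4=0100]: 00000000  (ones: 0)
  rows 40-47 [x1,x2,x3,x4=0101]: 00000000  (ones: 0)
  rows 48-55 [x1,x2,x3,x4=0110]: 11111111  (ones: 8)
  rows 56-63 [x1,x2,x3,x4=0111]: 00000000  (ones: 0)
  rows 64-71 [x1,x2,x3,x4=1000]: 00000000  (ones: 0)
  rows 72-79 [x1,x2,x3,x4=1001]: 00000000  (ones: 0)
  rows 80-87 [x1,x2,x3,x4=1010]: 11001100  (ones: 4)
  rows 88-95 [x1,x2,x3,x4=1011]: 11001100  (ones: 4)
  rows 96-103 [x1,x2,x3,x4=1100]: 00000000  (ones: 0)
  rows 104-111 [x1,x2,x3,x4=1101]: 00000000  (ones: 0)
  rows 112-119 [x1,x2,x3,x4=1110]: 11111111  (ones: 8)
  rows 120-127 [x1,x2,x3,x4=1111]: 11111111  (ones: 8)
Satisfying assignments = 0+0+4+0+0+0+8+0+0+0+4+4+0+0+8+8 = 36

36


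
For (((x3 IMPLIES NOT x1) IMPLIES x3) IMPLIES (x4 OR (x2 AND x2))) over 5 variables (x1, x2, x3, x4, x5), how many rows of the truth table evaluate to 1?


Formula: (((x3 IMPLIES NOT x1) IMPLIES x3) IMPLIES (x4 OR (x2 AND x2))) over 5 vars (32 rows)
Evaluate each row (x1, x2, x3, x4, x5 as bits, MSB first):
  row 0 [00000]: (((0 IMPLIES NOT 0) IMPLIES 0) IMPLIES (0 OR (0 AND 0))) -> 1
  row 1 [00001]: (((0 IMPLIES NOT 0) IMPLIES 0) IMPLIES (0 OR (0 AND 0))) -> 1
  row 2 [00010]: (((0 IMPLIES NOT 0) IMPLIES 0) IMPLIES (1 OR (0 AND 0))) -> 1
  row 3 [00011]: (((0 IMPLIES NOT 0) IMPLIES 0) IMPLIES (1 OR (0 AND 0))) -> 1
  row 4 [00100]: (((1 IMPLIES NOT 0) IMPLIES 1) IMPLIES (0 OR (0 AND 0))) -> 0
  row 5 [00101]: (((1 IMPLIES NOT 0) IMPLIES 1) IMPLIES (0 OR (0 AND 0))) -> 0
  row 6 [00110]: (((1 IMPLIES NOT 0) IMPLIES 1) IMPLIES (1 OR (0 AND 0))) -> 1
  row 7 [00111]: (((1 IMPLIES NOT 0) IMPLIES 1) IMPLIES (1 OR (0 AND 0))) -> 1
  row 8 [01000]: (((0 IMPLIES NOT 0) IMPLIES 0) IMPLIES (0 OR (1 AND 1))) -> 1
  row 9 [01001]: (((0 IMPLIES NOT 0) IMPLIES 0) IMPLIES (0 OR (1 AND 1))) -> 1
  row 10 [01010]: (((0 IMPLIES NOT 0) IMPLIES 0) IMPLIES (1 OR (1 AND 1))) -> 1
  row 11 [01011]: (((0 IMPLIES NOT 0) IMPLIES 0) IMPLIES (1 OR (1 AND 1))) -> 1
  row 12 [01100]: (((1 IMPLIES NOT 0) IMPLIES 1) IMPLIES (0 OR (1 AND 1))) -> 1
  row 13 [01101]: (((1 IMPLIES NOT 0) IMPLIES 1) IMPLIES (0 OR (1 AND 1))) -> 1
  row 14 [01110]: (((1 IMPLIES NOT 0) IMPLIES 1) IMPLIES (1 OR (1 AND 1))) -> 1
  row 15 [01111]: (((1 IMPLIES NOT 0) IMPLIES 1) IMPLIES (1 OR (1 AND 1))) -> 1
  row 16 [10000]: (((0 IMPLIES NOT 1) IMPLIES 0) IMPLIES (0 OR (0 AND 0))) -> 1
  row 17 [10001]: (((0 IMPLIES NOT 1) IMPLIES 0) IMPLIES (0 OR (0 AND 0))) -> 1
  row 18 [10010]: (((0 IMPLIES NOT 1) IMPLIES 0) IMPLIES (1 OR (0 AND 0))) -> 1
  row 19 [10011]: (((0 IMPLIES NOT 1) IMPLIES 0) IMPLIES (1 OR (0 AND 0))) -> 1
  row 20 [10100]: (((1 IMPLIES NOT 1) IMPLIES 1) IMPLIES (0 OR (0 AND 0))) -> 0
  row 21 [10101]: (((1 IMPLIES NOT 1) IMPLIES 1) IMPLIES (0 OR (0 AND 0))) -> 0
  row 22 [10110]: (((1 IMPLIES NOT 1) IMPLIES 1) IMPLIES (1 OR (0 AND 0))) -> 1
  row 23 [10111]: (((1 IMPLIES NOT 1) IMPLIES 1) IMPLIES (1 OR (0 AND 0))) -> 1
  row 24 [11000]: (((0 IMPLIES NOT 1) IMPLIES 0) IMPLIES (0 OR (1 AND 1))) -> 1
  row 25 [11001]: (((0 IMPLIES NOT 1) IMPLIES 0) IMPLIES (0 OR (1 AND 1))) -> 1
  row 26 [11010]: (((0 IMPLIES NOT 1) IMPLIES 0) IMPLIES (1 OR (1 AND 1))) -> 1
  row 27 [11011]: (((0 IMPLIES NOT 1) IMPLIES 0) IMPLIES (1 OR (1 AND 1))) -> 1
  row 28 [11100]: (((1 IMPLIES NOT 1) IMPLIES 1) IMPLIES (0 OR (1 AND 1))) -> 1
  row 29 [11101]: (((1 IMPLIES NOT 1) IMPLIES 1) IMPLIES (0 OR (1 AND 1))) -> 1
  row 30 [11110]: (((1 IMPLIES NOT 1) IMPLIES 1) IMPLIES (1 OR (1 AND 1))) -> 1
  row 31 [11111]: (((1 IMPLIES NOT 1) IMPLIES 1) IMPLIES (1 OR (1 AND 1))) -> 1
Full result column, 8 rows per line (x1,x2 fixed per line; x3,x4,x5 runs 000..111 left to right):
  rows 0-7 [x1,x2=00]: 11110011  (ones: 6)
  rows 8-15 [x1,x2=01]: 11111111  (ones: 8)
  rows 16-23 [x1,x2=10]: 11110011  (ones: 6)
  rows 24-31 [x1,x2=11]: 11111111  (ones: 8)
Count of 1-rows = 6+8+6+8 = 28

28


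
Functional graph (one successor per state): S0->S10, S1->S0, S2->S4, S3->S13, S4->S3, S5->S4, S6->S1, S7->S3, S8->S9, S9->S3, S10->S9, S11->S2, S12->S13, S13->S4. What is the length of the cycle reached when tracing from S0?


Trace from S0 until a state repeats:
  S0 -> S10 -> S9 -> S3 -> S13 -> S4 -> S3
S3 first seen at step 3, revisited at step 6.
Cycle length = 6 - 3 = 3

3


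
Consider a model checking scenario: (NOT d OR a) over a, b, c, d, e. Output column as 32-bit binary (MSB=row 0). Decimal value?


Formula: (NOT d OR a) over a, b, c, d, e (32 rows)
Evaluate each row (bits = a,b,c,d,e, MSB first):
  row 0 [00000]: (NOT 0 OR 0) -> 1
  row 1 [00001]: (NOT 0 OR 0) -> 1
  row 2 [00010]: (NOT 1 OR 0) -> 0
  row 3 [00011]: (NOT 1 OR 0) -> 0
  row 4 [00100]: (NOT 0 OR 0) -> 1
  row 5 [00101]: (NOT 0 OR 0) -> 1
  row 6 [00110]: (NOT 1 OR 0) -> 0
  row 7 [00111]: (NOT 1 OR 0) -> 0
  row 8 [01000]: (NOT 0 OR 0) -> 1
  row 9 [01001]: (NOT 0 OR 0) -> 1
  row 10 [01010]: (NOT 1 OR 0) -> 0
  row 11 [01011]: (NOT 1 OR 0) -> 0
  row 12 [01100]: (NOT 0 OR 0) -> 1
  row 13 [01101]: (NOT 0 OR 0) -> 1
  row 14 [01110]: (NOT 1 OR 0) -> 0
  row 15 [01111]: (NOT 1 OR 0) -> 0
  row 16 [10000]: (NOT 0 OR 1) -> 1
  row 17 [10001]: (NOT 0 OR 1) -> 1
  row 18 [10010]: (NOT 1 OR 1) -> 1
  row 19 [10011]: (NOT 1 OR 1) -> 1
  row 20 [10100]: (NOT 0 OR 1) -> 1
  row 21 [10101]: (NOT 0 OR 1) -> 1
  row 22 [10110]: (NOT 1 OR 1) -> 1
  row 23 [10111]: (NOT 1 OR 1) -> 1
  row 24 [11000]: (NOT 0 OR 1) -> 1
  row 25 [11001]: (NOT 0 OR 1) -> 1
  row 26 [11010]: (NOT 1 OR 1) -> 1
  row 27 [11011]: (NOT 1 OR 1) -> 1
  row 28 [11100]: (NOT 0 OR 1) -> 1
  row 29 [11101]: (NOT 0 OR 1) -> 1
  row 30 [11110]: (NOT 1 OR 1) -> 1
  row 31 [11111]: (NOT 1 OR 1) -> 1
Full result column, 4 rows per line (a,b,c fixed per line; d,e runs 00..11 left to right):
  rows 0-3 [a,b,c=000]: 1100  = hex C
  rows 4-7 [a,b,c=001]: 1100  = hex C
  rows 8-11 [a,b,c=010]: 1100  = hex C
  rows 12-15 [a,b,c=011]: 1100  = hex C
  rows 16-19 [a,b,c=100]: 1111  = hex F
  rows 20-23 [a,b,c=101]: 1111  = hex F
  rows 24-27 [a,b,c=110]: 1111  = hex F
  rows 28-31 [a,b,c=111]: 1111  = hex F
Output column (row 0 .. row 31) = 11001100110011001111111111111111
Output column grouped in 4s = 1100 1100 1100 1100 1111 1111 1111 1111 = 0xCCCCFFFF
Convert to decimal digit by digit (value = value*16 + digit):
  C -> 12
  12*16 + 12 (C) = 204
  204*16 + 12 (C) = 3276
  3276*16 + 12 (C) = 52428
  52428*16 + 15 (F) = 838863
  838863*16 + 15 (F) = 13421823
  13421823*16 + 15 (F) = 214749183
  214749183*16 + 15 (F) = 3435986943
Decimal = 3435986943

3435986943
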